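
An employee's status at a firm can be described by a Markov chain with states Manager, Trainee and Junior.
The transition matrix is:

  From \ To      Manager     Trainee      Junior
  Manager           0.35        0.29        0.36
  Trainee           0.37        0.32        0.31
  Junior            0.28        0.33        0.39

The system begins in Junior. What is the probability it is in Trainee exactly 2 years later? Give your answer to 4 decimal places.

0.3155

Sum over the intermediate state after 1 year:
P = P(Junior→Manager)·P(Manager→Trainee) + P(Junior→Trainee)·P(Trainee→Trainee) + P(Junior→Junior)·P(Junior→Trainee)
  = 0.28×0.29 + 0.33×0.32 + 0.39×0.33
  = 0.0812 + 0.1056 + 0.1287 = 0.3155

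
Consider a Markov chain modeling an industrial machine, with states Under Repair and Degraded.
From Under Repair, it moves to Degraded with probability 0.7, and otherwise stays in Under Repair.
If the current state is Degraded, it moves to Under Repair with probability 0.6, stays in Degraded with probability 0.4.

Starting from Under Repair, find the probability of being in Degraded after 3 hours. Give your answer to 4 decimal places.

0.5530

Propagate the distribution vector 3 hours from Under Repair.
After 0 hours: (1.0000, 0.0000)
After 1 hour: (0.3000, 0.7000)
After 2 hours: (0.5100, 0.4900)
After 3 hours: (0.4470, 0.5530)
P(in Degraded after 3 hours) = 0.5530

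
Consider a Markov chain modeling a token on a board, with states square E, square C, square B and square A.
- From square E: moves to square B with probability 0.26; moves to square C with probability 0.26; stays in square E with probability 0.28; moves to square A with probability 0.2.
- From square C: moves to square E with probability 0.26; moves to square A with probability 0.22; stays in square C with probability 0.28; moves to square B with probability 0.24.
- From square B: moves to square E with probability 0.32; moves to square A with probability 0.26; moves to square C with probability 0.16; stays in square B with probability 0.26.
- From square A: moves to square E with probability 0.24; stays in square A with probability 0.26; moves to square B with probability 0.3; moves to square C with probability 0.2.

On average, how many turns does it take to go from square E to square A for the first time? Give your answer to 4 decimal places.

Let t(s) be the expected number of turns to first reach square A from state s, with t(square A) = 0. Conditioning on the first turn:
t(square E) = 1 + 0.28·t(square E) + 0.26·t(square C) + 0.26·t(square B)
t(square C) = 1 + 0.26·t(square E) + 0.28·t(square C) + 0.24·t(square B)
t(square B) = 1 + 0.32·t(square E) + 0.16·t(square C) + 0.26·t(square B)
Solving: t(square E) = 4.5434, t(square C) = 4.4561, t(square B) = 4.2796.
Expected turns from square E to square A: 4.5434.

4.5434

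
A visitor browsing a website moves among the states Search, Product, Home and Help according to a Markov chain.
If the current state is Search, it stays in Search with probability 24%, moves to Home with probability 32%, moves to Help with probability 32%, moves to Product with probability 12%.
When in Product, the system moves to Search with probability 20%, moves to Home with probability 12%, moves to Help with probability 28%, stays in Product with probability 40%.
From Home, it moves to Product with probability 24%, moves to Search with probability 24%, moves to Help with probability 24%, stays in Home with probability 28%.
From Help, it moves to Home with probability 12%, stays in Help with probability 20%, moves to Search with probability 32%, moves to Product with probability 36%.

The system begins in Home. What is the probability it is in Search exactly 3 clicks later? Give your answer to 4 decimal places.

Propagate the distribution vector 3 clicks from Home.
After 0 clicks: (0.0000, 0.0000, 1.0000, 0.0000)
After 1 click: (0.2400, 0.2400, 0.2800, 0.2400)
After 2 clicks: (0.2496, 0.2784, 0.2128, 0.2592)
After 3 clicks: (0.2496, 0.2857, 0.2040, 0.2607)
P(in Search after 3 clicks) = 0.2496

0.2496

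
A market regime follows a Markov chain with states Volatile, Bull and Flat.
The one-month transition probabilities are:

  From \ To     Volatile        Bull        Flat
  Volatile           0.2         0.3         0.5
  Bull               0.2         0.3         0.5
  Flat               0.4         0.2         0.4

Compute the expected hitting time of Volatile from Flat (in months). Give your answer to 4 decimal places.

2.8125

Let t(s) be the expected number of months to first reach Volatile from state s, with t(Volatile) = 0. Conditioning on the first month:
t(Bull) = 1 + 0.3·t(Bull) + 0.5·t(Flat)
t(Flat) = 1 + 0.2·t(Bull) + 0.4·t(Flat)
Solving: t(Bull) = 3.4375, t(Flat) = 2.8125.
Expected months from Flat to Volatile: 2.8125.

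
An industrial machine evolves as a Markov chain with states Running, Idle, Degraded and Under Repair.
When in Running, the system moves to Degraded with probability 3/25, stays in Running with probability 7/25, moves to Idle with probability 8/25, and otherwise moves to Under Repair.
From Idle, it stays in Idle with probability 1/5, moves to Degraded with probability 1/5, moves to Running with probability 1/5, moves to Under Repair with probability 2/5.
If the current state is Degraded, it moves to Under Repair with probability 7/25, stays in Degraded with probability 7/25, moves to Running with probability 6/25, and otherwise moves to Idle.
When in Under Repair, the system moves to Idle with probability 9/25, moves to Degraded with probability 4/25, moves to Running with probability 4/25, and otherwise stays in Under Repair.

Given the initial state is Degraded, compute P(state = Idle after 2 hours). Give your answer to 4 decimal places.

0.2736

Propagate the distribution vector 2 hours from Degraded.
After 0 hours: (0.0000, 0.0000, 1.0000, 0.0000)
After 1 hour: (0.2400, 0.2000, 0.2800, 0.2800)
After 2 hours: (0.2192, 0.2736, 0.1920, 0.3152)
P(in Idle after 2 hours) = 0.2736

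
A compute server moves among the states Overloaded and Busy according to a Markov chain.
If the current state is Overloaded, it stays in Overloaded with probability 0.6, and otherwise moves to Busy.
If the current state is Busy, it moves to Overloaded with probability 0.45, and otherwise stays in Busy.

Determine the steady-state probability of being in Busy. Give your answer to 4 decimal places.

0.4706

Let the stationary distribution be π with π = πP and π_1 + π_2 = 1.
π_1 = 0.6·π_1 + 0.45·π_2
Solving with the normalization constraint gives π = (0.5294, 0.4706).
So the stationary probability of Busy is 0.4706.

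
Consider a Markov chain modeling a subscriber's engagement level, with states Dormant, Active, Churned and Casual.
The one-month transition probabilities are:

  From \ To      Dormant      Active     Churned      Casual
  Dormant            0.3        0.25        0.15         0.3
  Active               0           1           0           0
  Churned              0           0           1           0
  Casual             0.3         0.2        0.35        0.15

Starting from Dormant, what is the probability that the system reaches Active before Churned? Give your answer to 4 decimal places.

Let h(s) be the probability of absorption at Active starting from transient state s. Then h(Active) = 1 and h(Churned) = 0. By first-step analysis:
h(Dormant) = 0.3·h(Dormant) + 0.25·1 + 0.15·0 + 0.3·h(Casual)
h(Casual) = 0.3·h(Dormant) + 0.2·1 + 0.35·0 + 0.15·h(Casual)
Solving: h(Dormant) = 0.5396, h(Casual) = 0.4257.
Starting from Dormant, the probability is 0.5396.

0.5396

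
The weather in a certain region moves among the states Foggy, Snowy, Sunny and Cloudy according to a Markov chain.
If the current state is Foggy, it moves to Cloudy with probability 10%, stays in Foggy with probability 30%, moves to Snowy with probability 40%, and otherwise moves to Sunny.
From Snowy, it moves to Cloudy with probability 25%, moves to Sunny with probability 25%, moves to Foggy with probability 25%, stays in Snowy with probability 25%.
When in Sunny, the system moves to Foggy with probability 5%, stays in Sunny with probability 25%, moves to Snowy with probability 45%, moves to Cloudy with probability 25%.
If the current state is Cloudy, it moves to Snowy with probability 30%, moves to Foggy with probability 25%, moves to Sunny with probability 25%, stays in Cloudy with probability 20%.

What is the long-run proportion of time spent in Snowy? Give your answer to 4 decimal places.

Let the stationary distribution be π with π = πP and π_1 + π_2 + π_3 + π_4 = 1.
π_1 = 0.3·π_1 + 0.25·π_2 + 0.05·π_3 + 0.25·π_4
π_2 = 0.4·π_1 + 0.25·π_2 + 0.45·π_3 + 0.3·π_4
π_3 = 0.2·π_1 + 0.25·π_2 + 0.25·π_3 + 0.25·π_4
Solving with the normalization constraint gives π = (0.2128, 0.3402, 0.2394, 0.2077).
So the stationary probability of Snowy is 0.3402.

0.3402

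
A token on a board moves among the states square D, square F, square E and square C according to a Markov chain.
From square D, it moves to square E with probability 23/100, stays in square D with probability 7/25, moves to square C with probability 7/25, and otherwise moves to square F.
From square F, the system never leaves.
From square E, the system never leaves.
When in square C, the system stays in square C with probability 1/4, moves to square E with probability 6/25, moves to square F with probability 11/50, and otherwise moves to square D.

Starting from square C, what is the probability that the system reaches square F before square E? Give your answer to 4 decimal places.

Let h(s) be the probability of absorption at square F starting from transient state s. Then h(square F) = 1 and h(square E) = 0. By first-step analysis:
h(square D) = 0.28·h(square D) + 0.21·1 + 0.23·0 + 0.28·h(square C)
h(square C) = 0.29·h(square D) + 0.22·1 + 0.24·0 + 0.25·h(square C)
Solving: h(square D) = 0.4776, h(square C) = 0.4780.
Starting from square C, the probability is 0.4780.

0.4780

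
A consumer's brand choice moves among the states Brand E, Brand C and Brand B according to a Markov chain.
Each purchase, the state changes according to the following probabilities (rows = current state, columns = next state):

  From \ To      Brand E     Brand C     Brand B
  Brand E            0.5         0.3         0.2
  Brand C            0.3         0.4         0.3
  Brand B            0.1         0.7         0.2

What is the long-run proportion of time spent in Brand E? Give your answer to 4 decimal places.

0.3140

Let the stationary distribution be π with π = πP and π_1 + π_2 + π_3 = 1.
π_1 = 0.5·π_1 + 0.3·π_2 + 0.1·π_3
π_2 = 0.3·π_1 + 0.4·π_2 + 0.7·π_3
Solving with the normalization constraint gives π = (0.3140, 0.4419, 0.2442).
So the stationary probability of Brand E is 0.3140.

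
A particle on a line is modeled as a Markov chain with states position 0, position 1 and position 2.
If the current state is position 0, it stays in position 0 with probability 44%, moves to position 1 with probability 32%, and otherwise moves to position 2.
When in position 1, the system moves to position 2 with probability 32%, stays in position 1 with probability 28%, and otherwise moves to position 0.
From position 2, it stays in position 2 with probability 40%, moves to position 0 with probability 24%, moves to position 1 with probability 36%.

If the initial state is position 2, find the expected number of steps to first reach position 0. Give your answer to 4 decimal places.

Let t(s) be the expected number of steps to first reach position 0 from state s, with t(position 0) = 0. Conditioning on the first step:
t(position 1) = 1 + 0.28·t(position 1) + 0.32·t(position 2)
t(position 2) = 1 + 0.36·t(position 1) + 0.4·t(position 2)
Solving: t(position 1) = 2.9040, t(position 2) = 3.4091.
Expected steps from position 2 to position 0: 3.4091.

3.4091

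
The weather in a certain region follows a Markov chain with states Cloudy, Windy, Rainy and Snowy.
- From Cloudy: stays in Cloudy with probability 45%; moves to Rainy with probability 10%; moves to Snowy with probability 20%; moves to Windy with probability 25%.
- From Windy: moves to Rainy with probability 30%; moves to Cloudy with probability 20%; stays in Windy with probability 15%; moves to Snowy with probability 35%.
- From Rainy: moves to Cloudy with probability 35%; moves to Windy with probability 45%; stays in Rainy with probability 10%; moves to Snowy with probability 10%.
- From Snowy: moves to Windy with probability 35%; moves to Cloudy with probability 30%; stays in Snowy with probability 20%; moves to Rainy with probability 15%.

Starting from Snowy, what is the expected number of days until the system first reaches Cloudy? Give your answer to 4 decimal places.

Let t(s) be the expected number of days to first reach Cloudy from state s, with t(Cloudy) = 0. Conditioning on the first day:
t(Windy) = 1 + 0.15·t(Windy) + 0.3·t(Rainy) + 0.35·t(Snowy)
t(Rainy) = 1 + 0.45·t(Windy) + 0.1·t(Rainy) + 0.1·t(Snowy)
t(Snowy) = 1 + 0.35·t(Windy) + 0.15·t(Rainy) + 0.2·t(Snowy)
Solving: t(Windy) = 3.8703, t(Rainy) = 3.4450, t(Snowy) = 3.5892.
Expected days from Snowy to Cloudy: 3.5892.

3.5892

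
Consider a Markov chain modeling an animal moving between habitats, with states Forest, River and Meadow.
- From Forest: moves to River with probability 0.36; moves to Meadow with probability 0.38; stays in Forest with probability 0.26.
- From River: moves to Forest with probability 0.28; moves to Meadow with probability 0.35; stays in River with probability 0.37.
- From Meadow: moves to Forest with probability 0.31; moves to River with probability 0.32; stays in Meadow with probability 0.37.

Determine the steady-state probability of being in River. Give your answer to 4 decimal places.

0.3489

Let the stationary distribution be π with π = πP and π_1 + π_2 + π_3 = 1.
π_1 = 0.26·π_1 + 0.28·π_2 + 0.31·π_3
π_2 = 0.36·π_1 + 0.37·π_2 + 0.32·π_3
Solving with the normalization constraint gives π = (0.2853, 0.3489, 0.3659).
So the stationary probability of River is 0.3489.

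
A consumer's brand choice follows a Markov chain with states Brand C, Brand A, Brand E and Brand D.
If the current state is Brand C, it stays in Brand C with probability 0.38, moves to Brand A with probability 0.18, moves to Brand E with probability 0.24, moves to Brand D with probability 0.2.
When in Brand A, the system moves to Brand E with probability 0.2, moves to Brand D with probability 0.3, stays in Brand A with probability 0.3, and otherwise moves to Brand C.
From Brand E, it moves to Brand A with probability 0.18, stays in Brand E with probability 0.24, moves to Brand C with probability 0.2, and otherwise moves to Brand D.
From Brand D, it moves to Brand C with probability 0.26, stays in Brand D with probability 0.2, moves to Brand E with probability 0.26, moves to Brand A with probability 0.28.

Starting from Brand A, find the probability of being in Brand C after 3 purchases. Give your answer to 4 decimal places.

0.2617

Propagate the distribution vector 3 purchases from Brand A.
After 0 purchases: (0.0000, 1.0000, 0.0000, 0.0000)
After 1 purchase: (0.2000, 0.3000, 0.2000, 0.3000)
After 2 purchases: (0.2540, 0.2460, 0.2340, 0.2660)
After 3 purchases: (0.2617, 0.2361, 0.2355, 0.2667)
P(in Brand C after 3 purchases) = 0.2617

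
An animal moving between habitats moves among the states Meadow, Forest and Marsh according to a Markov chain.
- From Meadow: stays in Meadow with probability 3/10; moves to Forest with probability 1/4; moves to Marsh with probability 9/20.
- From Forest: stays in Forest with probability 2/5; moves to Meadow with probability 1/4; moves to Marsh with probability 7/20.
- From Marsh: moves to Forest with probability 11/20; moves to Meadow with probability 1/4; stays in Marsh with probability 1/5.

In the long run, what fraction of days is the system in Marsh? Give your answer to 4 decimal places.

Let the stationary distribution be π with π = πP and π_1 + π_2 + π_3 = 1.
π_1 = 0.3·π_1 + 0.25·π_2 + 0.25·π_3
π_2 = 0.25·π_1 + 0.4·π_2 + 0.55·π_3
Solving with the normalization constraint gives π = (0.2632, 0.4096, 0.3272).
So the stationary probability of Marsh is 0.3272.

0.3272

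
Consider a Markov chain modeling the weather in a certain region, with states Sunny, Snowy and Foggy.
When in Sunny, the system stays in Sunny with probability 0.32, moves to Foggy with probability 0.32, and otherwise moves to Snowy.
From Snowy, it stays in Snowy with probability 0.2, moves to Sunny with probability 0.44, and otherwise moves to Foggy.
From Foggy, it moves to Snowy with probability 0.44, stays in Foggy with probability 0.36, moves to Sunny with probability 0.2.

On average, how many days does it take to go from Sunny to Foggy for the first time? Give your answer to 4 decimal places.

3.0083

Let t(s) be the expected number of days to first reach Foggy from state s, with t(Foggy) = 0. Conditioning on the first day:
t(Sunny) = 1 + 0.32·t(Sunny) + 0.36·t(Snowy)
t(Snowy) = 1 + 0.44·t(Sunny) + 0.2·t(Snowy)
Solving: t(Sunny) = 3.0083, t(Snowy) = 2.9046.
Expected days from Sunny to Foggy: 3.0083.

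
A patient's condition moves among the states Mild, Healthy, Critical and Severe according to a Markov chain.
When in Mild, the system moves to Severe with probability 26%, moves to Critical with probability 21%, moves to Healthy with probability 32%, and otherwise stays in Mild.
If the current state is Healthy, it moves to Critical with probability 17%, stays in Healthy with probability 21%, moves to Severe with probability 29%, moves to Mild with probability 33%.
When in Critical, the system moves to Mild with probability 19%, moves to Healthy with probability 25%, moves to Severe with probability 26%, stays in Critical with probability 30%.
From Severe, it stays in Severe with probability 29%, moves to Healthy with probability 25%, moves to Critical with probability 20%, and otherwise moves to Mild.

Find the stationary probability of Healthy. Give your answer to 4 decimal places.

0.2572

Let the stationary distribution be π with π = πP and π_1 + π_2 + π_3 + π_4 = 1.
π_1 = 0.21·π_1 + 0.33·π_2 + 0.19·π_3 + 0.26·π_4
π_2 = 0.32·π_1 + 0.21·π_2 + 0.25·π_3 + 0.25·π_4
π_3 = 0.21·π_1 + 0.17·π_2 + 0.3·π_3 + 0.2·π_4
Solving with the normalization constraint gives π = (0.2503, 0.2572, 0.2164, 0.2760).
So the stationary probability of Healthy is 0.2572.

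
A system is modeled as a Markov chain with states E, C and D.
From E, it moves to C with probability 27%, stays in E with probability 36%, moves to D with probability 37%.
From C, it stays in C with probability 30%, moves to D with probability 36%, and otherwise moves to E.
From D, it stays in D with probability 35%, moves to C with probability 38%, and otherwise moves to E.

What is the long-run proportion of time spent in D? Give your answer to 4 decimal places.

Let the stationary distribution be π with π = πP and π_1 + π_2 + π_3 = 1.
π_1 = 0.36·π_1 + 0.34·π_2 + 0.27·π_3
π_2 = 0.27·π_1 + 0.3·π_2 + 0.38·π_3
Solving with the normalization constraint gives π = (0.3213, 0.3191, 0.3596).
So the stationary probability of D is 0.3596.

0.3596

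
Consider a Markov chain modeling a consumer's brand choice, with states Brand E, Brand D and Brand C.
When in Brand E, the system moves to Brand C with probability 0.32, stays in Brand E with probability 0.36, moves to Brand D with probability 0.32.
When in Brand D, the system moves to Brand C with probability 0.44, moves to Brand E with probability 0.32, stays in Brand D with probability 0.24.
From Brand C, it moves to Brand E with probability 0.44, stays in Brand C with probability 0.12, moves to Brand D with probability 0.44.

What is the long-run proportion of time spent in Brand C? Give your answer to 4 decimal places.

0.2996

Let the stationary distribution be π with π = πP and π_1 + π_2 + π_3 = 1.
π_1 = 0.36·π_1 + 0.32·π_2 + 0.44·π_3
π_2 = 0.32·π_1 + 0.24·π_2 + 0.44·π_3
Solving with the normalization constraint gives π = (0.3708, 0.3296, 0.2996).
So the stationary probability of Brand C is 0.2996.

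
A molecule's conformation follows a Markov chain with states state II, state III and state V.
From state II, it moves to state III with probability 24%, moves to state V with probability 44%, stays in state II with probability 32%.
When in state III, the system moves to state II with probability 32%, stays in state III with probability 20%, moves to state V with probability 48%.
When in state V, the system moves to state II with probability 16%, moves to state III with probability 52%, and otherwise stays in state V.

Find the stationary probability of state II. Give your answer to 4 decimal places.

0.2552

Let the stationary distribution be π with π = πP and π_1 + π_2 + π_3 = 1.
π_1 = 0.32·π_1 + 0.32·π_2 + 0.16·π_3
π_2 = 0.24·π_1 + 0.2·π_2 + 0.52·π_3
Solving with the normalization constraint gives π = (0.2552, 0.3398, 0.4050).
So the stationary probability of state II is 0.2552.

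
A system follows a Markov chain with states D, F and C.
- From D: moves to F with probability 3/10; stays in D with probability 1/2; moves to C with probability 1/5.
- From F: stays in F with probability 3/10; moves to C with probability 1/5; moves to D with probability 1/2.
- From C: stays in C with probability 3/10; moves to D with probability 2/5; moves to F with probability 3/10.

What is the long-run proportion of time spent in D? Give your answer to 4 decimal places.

Let the stationary distribution be π with π = πP and π_1 + π_2 + π_3 = 1.
π_1 = 0.5·π_1 + 0.5·π_2 + 0.4·π_3
π_2 = 0.3·π_1 + 0.3·π_2 + 0.3·π_3
Solving with the normalization constraint gives π = (0.4778, 0.3000, 0.2222).
So the stationary probability of D is 0.4778.

0.4778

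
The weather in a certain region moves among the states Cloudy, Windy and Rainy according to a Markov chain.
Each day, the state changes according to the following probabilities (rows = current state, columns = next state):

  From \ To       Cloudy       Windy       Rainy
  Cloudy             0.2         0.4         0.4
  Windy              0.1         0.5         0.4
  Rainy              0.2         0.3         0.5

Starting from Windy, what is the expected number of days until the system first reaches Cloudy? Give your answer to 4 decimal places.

Let t(s) be the expected number of days to first reach Cloudy from state s, with t(Cloudy) = 0. Conditioning on the first day:
t(Windy) = 1 + 0.5·t(Windy) + 0.4·t(Rainy)
t(Rainy) = 1 + 0.3·t(Windy) + 0.5·t(Rainy)
Solving: t(Windy) = 6.9231, t(Rainy) = 6.1538.
Expected days from Windy to Cloudy: 6.9231.

6.9231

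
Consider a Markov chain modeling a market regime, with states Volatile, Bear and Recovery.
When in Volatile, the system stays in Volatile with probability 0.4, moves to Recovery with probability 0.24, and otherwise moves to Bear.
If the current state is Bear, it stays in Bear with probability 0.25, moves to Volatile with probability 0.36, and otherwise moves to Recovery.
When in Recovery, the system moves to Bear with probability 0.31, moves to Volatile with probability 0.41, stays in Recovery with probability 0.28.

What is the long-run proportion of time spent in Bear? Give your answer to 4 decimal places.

Let the stationary distribution be π with π = πP and π_1 + π_2 + π_3 = 1.
π_1 = 0.4·π_1 + 0.36·π_2 + 0.41·π_3
π_2 = 0.36·π_1 + 0.25·π_2 + 0.31·π_3
Solving with the normalization constraint gives π = (0.3906, 0.3109, 0.2986).
So the stationary probability of Bear is 0.3109.

0.3109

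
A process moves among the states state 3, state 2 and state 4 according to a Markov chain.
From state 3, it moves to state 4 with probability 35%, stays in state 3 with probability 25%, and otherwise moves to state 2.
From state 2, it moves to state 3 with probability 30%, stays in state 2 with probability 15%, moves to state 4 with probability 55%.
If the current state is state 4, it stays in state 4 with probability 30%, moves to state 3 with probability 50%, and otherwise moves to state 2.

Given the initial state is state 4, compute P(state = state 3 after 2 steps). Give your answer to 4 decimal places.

Sum over the intermediate state after 1 step:
P = P(state 4→state 3)·P(state 3→state 3) + P(state 4→state 2)·P(state 2→state 3) + P(state 4→state 4)·P(state 4→state 3)
  = 0.5×0.25 + 0.2×0.3 + 0.3×0.5
  = 0.1250 + 0.0600 + 0.1500 = 0.3350

0.3350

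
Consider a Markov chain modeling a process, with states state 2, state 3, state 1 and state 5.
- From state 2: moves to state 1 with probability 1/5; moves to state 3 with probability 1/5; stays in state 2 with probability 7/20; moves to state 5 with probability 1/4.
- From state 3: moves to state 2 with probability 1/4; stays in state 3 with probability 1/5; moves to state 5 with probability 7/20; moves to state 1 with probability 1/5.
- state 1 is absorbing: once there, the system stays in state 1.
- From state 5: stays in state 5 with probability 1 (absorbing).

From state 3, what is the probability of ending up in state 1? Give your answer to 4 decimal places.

0.3830

Let h(s) be the probability of absorption at state 1 starting from transient state s. Then h(state 1) = 1 and h(state 5) = 0. By first-step analysis:
h(state 2) = 0.35·h(state 2) + 0.2·h(state 3) + 0.2·1 + 0.25·0
h(state 3) = 0.25·h(state 2) + 0.2·h(state 3) + 0.2·1 + 0.35·0
Solving: h(state 2) = 0.4255, h(state 3) = 0.3830.
Starting from state 3, the probability is 0.3830.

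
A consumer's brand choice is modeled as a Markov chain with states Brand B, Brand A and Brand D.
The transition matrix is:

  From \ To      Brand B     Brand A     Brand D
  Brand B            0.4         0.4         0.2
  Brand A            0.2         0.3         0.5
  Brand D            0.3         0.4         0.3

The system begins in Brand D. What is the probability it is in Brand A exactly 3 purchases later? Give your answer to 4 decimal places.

Propagate the distribution vector 3 purchases from Brand D.
After 0 purchases: (0.0000, 0.0000, 1.0000)
After 1 purchase: (0.3000, 0.4000, 0.3000)
After 2 purchases: (0.2900, 0.3600, 0.3500)
After 3 purchases: (0.2930, 0.3640, 0.3430)
P(in Brand A after 3 purchases) = 0.3640

0.3640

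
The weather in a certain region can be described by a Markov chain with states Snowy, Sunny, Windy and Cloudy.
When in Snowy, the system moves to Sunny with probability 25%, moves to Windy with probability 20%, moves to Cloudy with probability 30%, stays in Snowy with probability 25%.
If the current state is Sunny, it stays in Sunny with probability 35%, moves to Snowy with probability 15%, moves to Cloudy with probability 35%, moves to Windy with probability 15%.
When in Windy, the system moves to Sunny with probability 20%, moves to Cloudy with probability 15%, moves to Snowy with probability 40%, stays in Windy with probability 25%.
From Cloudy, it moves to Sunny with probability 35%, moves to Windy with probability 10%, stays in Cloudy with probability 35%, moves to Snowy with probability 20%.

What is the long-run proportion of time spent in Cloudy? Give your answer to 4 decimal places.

0.3061

Let the stationary distribution be π with π = πP and π_1 + π_2 + π_3 + π_4 = 1.
π_1 = 0.25·π_1 + 0.15·π_2 + 0.4·π_3 + 0.2·π_4
π_2 = 0.25·π_1 + 0.35·π_2 + 0.2·π_3 + 0.35·π_4
π_3 = 0.2·π_1 + 0.15·π_2 + 0.25·π_3 + 0.1·π_4
Solving with the normalization constraint gives π = (0.2288, 0.3028, 0.1624, 0.3061).
So the stationary probability of Cloudy is 0.3061.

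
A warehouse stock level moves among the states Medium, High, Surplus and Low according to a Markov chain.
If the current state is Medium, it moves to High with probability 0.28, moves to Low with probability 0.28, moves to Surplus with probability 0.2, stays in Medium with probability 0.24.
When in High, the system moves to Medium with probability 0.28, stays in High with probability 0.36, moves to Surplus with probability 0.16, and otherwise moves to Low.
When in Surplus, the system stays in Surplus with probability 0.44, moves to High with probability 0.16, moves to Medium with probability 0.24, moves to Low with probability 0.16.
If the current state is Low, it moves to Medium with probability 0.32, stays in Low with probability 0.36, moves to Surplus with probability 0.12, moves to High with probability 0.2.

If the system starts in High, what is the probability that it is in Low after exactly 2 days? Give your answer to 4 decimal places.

0.2480

Propagate the distribution vector 2 days from High.
After 0 days: (0.0000, 1.0000, 0.0000, 0.0000)
After 1 day: (0.2800, 0.3600, 0.1600, 0.2000)
After 2 days: (0.2704, 0.2736, 0.2080, 0.2480)
P(in Low after 2 days) = 0.2480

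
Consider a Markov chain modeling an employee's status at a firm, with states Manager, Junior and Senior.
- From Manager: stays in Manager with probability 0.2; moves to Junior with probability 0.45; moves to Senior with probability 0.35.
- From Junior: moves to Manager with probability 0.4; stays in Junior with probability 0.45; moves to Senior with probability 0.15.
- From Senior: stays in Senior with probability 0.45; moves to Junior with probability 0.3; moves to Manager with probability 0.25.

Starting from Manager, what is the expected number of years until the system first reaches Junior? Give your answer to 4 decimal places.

2.5532

Let t(s) be the expected number of years to first reach Junior from state s, with t(Junior) = 0. Conditioning on the first year:
t(Manager) = 1 + 0.2·t(Manager) + 0.35·t(Senior)
t(Senior) = 1 + 0.25·t(Manager) + 0.45·t(Senior)
Solving: t(Manager) = 2.5532, t(Senior) = 2.9787.
Expected years from Manager to Junior: 2.5532.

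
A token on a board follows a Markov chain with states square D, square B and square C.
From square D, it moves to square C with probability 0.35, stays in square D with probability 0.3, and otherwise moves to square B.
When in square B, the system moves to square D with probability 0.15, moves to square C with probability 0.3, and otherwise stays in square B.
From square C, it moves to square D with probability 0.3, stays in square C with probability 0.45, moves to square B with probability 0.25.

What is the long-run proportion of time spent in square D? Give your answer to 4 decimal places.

0.2413

Let the stationary distribution be π with π = πP and π_1 + π_2 + π_3 = 1.
π_1 = 0.3·π_1 + 0.15·π_2 + 0.3·π_3
π_2 = 0.35·π_1 + 0.55·π_2 + 0.25·π_3
Solving with the normalization constraint gives π = (0.2413, 0.3916, 0.3671).
So the stationary probability of square D is 0.2413.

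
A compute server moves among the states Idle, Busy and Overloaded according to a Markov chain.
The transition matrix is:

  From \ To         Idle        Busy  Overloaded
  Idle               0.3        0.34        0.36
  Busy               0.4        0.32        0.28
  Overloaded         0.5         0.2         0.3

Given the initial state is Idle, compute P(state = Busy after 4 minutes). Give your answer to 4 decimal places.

0.2896

Propagate the distribution vector 4 minutes from Idle.
After 0 minutes: (1.0000, 0.0000, 0.0000)
After 1 minute: (0.3000, 0.3400, 0.3600)
After 2 minutes: (0.4060, 0.2828, 0.3112)
After 3 minutes: (0.3905, 0.2908, 0.3187)
After 4 minutes: (0.3928, 0.2896, 0.3176)
P(in Busy after 4 minutes) = 0.2896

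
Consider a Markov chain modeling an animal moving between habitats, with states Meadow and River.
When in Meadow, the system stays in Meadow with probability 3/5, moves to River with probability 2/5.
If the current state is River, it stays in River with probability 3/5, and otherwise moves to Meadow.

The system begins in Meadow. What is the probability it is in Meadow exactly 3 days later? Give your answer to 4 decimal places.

0.5040

Propagate the distribution vector 3 days from Meadow.
After 0 days: (1.0000, 0.0000)
After 1 day: (0.6000, 0.4000)
After 2 days: (0.5200, 0.4800)
After 3 days: (0.5040, 0.4960)
P(in Meadow after 3 days) = 0.5040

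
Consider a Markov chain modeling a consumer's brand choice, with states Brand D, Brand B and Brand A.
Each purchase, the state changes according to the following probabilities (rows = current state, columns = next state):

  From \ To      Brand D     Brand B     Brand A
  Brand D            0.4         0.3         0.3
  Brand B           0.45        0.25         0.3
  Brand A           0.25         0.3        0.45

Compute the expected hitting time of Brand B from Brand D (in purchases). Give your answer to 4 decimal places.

3.3333

Let t(s) be the expected number of purchases to first reach Brand B from state s, with t(Brand B) = 0. Conditioning on the first purchase:
t(Brand D) = 1 + 0.4·t(Brand D) + 0.3·t(Brand A)
t(Brand A) = 1 + 0.25·t(Brand D) + 0.45·t(Brand A)
Solving: t(Brand D) = 3.3333, t(Brand A) = 3.3333.
Expected purchases from Brand D to Brand B: 3.3333.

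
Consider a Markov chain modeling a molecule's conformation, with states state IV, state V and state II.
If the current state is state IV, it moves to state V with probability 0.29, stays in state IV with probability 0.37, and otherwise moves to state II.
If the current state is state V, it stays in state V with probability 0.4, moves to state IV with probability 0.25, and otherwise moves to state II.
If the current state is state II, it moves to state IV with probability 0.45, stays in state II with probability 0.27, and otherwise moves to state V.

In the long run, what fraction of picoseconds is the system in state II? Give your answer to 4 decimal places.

Let the stationary distribution be π with π = πP and π_1 + π_2 + π_3 = 1.
π_1 = 0.37·π_1 + 0.25·π_2 + 0.45·π_3
π_2 = 0.29·π_1 + 0.4·π_2 + 0.28·π_3
Solving with the normalization constraint gives π = (0.3570, 0.3222, 0.3208).
So the stationary probability of state II is 0.3208.

0.3208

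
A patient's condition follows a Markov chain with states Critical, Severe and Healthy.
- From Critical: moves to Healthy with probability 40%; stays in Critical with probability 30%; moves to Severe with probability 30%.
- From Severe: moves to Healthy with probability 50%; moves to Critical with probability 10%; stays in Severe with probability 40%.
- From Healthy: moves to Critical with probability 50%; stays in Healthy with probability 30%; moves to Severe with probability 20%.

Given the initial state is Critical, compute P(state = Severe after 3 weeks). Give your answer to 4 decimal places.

0.2900

Propagate the distribution vector 3 weeks from Critical.
After 0 weeks: (1.0000, 0.0000, 0.0000)
After 1 week: (0.3000, 0.3000, 0.4000)
After 2 weeks: (0.3200, 0.2900, 0.3900)
After 3 weeks: (0.3200, 0.2900, 0.3900)
P(in Severe after 3 weeks) = 0.2900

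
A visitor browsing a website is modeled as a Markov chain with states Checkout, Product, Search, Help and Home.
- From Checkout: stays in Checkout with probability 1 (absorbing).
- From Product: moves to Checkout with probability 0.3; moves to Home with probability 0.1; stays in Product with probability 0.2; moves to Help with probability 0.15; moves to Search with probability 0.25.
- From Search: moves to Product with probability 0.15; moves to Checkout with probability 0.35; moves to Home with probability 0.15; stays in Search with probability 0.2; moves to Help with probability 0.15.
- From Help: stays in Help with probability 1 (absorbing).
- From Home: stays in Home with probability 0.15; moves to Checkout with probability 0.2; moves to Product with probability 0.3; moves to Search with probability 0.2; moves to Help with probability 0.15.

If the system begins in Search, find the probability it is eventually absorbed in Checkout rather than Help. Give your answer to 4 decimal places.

0.6807

Let h(s) be the probability of absorption at Checkout starting from transient state s. Then h(Checkout) = 1 and h(Help) = 0. By first-step analysis:
h(Product) = 0.3·1 + 0.2·h(Product) + 0.25·h(Search) + 0.15·0 + 0.1·h(Home)
h(Search) = 0.35·1 + 0.15·h(Product) + 0.2·h(Search) + 0.15·0 + 0.15·h(Home)
h(Home) = 0.2·1 + 0.3·h(Product) + 0.2·h(Search) + 0.15·0 + 0.15·h(Home)
Solving: h(Product) = 0.6666, h(Search) = 0.6807, h(Home) = 0.6307.
Starting from Search, the probability is 0.6807.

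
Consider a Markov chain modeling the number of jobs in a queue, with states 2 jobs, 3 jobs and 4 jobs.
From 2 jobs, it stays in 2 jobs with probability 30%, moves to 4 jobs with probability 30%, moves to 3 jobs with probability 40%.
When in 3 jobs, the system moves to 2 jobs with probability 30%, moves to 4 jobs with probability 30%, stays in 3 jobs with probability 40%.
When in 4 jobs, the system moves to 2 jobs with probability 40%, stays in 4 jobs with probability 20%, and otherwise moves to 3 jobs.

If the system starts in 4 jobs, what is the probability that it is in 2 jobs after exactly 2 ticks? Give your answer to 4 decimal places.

Sum over the intermediate state after 1 tick:
P = P(4 jobs→2 jobs)·P(2 jobs→2 jobs) + P(4 jobs→3 jobs)·P(3 jobs→2 jobs) + P(4 jobs→4 jobs)·P(4 jobs→2 jobs)
  = 0.4×0.3 + 0.4×0.3 + 0.2×0.4
  = 0.1200 + 0.1200 + 0.0800 = 0.3200

0.3200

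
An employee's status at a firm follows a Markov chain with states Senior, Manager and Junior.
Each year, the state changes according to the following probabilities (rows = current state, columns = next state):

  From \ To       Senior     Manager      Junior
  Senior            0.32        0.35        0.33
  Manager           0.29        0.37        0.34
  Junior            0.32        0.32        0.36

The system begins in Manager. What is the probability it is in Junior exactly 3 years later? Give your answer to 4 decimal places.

0.3438

Propagate the distribution vector 3 years from Manager.
After 0 years: (0.0000, 1.0000, 0.0000)
After 1 year: (0.2900, 0.3700, 0.3400)
After 2 years: (0.3089, 0.3472, 0.3439)
After 3 years: (0.3096, 0.3466, 0.3438)
P(in Junior after 3 years) = 0.3438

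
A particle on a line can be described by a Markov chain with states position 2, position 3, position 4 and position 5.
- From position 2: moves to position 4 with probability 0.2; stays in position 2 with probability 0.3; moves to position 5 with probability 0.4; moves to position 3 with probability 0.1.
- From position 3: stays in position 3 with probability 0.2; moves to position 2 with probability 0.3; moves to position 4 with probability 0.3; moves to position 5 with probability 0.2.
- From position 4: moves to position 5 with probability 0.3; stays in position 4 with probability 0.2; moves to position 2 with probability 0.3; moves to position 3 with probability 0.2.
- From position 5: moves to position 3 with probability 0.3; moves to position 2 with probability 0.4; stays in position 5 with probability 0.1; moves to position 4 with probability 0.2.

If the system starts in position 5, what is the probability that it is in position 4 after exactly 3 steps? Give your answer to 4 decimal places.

0.2170

Propagate the distribution vector 3 steps from position 5.
After 0 steps: (0.0000, 0.0000, 0.0000, 1.0000)
After 1 step: (0.4000, 0.3000, 0.2000, 0.1000)
After 2 steps: (0.3100, 0.1700, 0.2300, 0.2900)
After 3 steps: (0.3290, 0.1980, 0.2170, 0.2560)
P(in position 4 after 3 steps) = 0.2170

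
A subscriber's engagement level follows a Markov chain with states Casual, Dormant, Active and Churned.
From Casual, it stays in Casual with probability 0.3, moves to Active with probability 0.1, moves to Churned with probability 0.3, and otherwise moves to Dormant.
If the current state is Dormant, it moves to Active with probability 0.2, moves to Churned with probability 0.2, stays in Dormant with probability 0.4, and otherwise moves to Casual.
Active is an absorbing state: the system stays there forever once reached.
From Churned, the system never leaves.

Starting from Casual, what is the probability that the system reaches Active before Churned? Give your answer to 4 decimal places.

Let h(s) be the probability of absorption at Active starting from transient state s. Then h(Active) = 1 and h(Churned) = 0. By first-step analysis:
h(Casual) = 0.3·h(Casual) + 0.3·h(Dormant) + 0.1·1 + 0.3·0
h(Dormant) = 0.2·h(Casual) + 0.4·h(Dormant) + 0.2·1 + 0.2·0
Solving: h(Casual) = 0.3333, h(Dormant) = 0.4444.
Starting from Casual, the probability is 0.3333.

0.3333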